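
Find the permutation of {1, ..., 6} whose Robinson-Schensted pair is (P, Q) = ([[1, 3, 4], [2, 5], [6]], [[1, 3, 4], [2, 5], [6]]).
2 1 3 6 5 4

Reverse the RSK construction: for i from n down to 1, find the cell of Q containing i, remove the entry at that cell from P, and reverse-bump it up through P; the value ejected from row 1 is w(i).

Step i=6: Q has 6 at row 3, column 1; remove 6 from row 3 of P and reverse-bump: 6 enters row 2 and ejects 5; 5 enters row 1 and ejects 4. So w(6) = 4. P is now [[1, 3, 5], [2, 6]].
Step i=5: Q has 5 at row 2, column 2; remove 6 from row 2 of P and reverse-bump: 6 enters row 1 and ejects 5. So w(5) = 5. P is now [[1, 3, 6], [2]].
Step i=4: Q has 4 at row 1, column 3; remove that cell from P, ejecting 6. So w(4) = 6. P is now [[1, 3], [2]].
Step i=3: Q has 3 at row 1, column 2; remove that cell from P, ejecting 3. So w(3) = 3. P is now [[1], [2]].
Step i=2: Q has 2 at row 2, column 1; remove 2 from row 2 of P and reverse-bump: 2 enters row 1 and ejects 1. So w(2) = 1. P is now [[2]].
Step i=1: Q has 1 at row 1, column 1; remove that cell from P, ejecting 2. So w(1) = 2. P is now [].

So w = 2 1 3 6 5 4.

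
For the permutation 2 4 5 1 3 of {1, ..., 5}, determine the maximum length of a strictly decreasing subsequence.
2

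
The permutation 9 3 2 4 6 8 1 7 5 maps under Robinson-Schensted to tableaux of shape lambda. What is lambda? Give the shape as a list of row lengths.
Row-insert each entry into an empty tableau.

After inserting 9: P = [[9]].
After inserting 3: P = [[3], [9]].
After inserting 2: P = [[2], [3], [9]].
After inserting 4: P = [[2, 4], [3], [9]].
After inserting 6: P = [[2, 4, 6], [3], [9]].
After inserting 8: P = [[2, 4, 6, 8], [3], [9]].
After inserting 1: P = [[1, 4, 6, 8], [2], [3], [9]].
After inserting 7: P = [[1, 4, 6, 7], [2, 8], [3], [9]].
After inserting 5: P = [[1, 4, 5, 7], [2, 6], [3, 8], [9]].

The final insertion tableau P = [[1, 4, 5, 7], [2, 6], [3, 8], [9]] has shape [4, 2, 2, 1].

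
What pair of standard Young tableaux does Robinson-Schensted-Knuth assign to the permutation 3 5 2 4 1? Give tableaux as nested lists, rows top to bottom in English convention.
P = [[1, 4], [2, 5], [3]], Q = [[1, 2], [3, 4], [5]]

Insert each entry of the permutation into P by Schensted row insertion, recording in Q the position of each new cell.

Insert 3: appended to row 1. P = [[3]].
Insert 5: appended to row 1. P = [[3, 5]].
Insert 2: 2 bumps 3 from row 1; 3 starts row 2. P = [[2, 5], [3]].
Insert 4: 4 bumps 5 from row 1; 5 appends to row 2. P = [[2, 4], [3, 5]].
Insert 1: 1 bumps 2 from row 1; 2 bumps 3 from row 2; 3 starts row 3. P = [[1, 4], [2, 5], [3]].

So P = [[1, 4], [2, 5], [3]], Q = [[1, 2], [3, 4], [5]].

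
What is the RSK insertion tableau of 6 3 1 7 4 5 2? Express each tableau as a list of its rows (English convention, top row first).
P = [[1, 2, 5], [3, 4], [6, 7]]

Insert 6: appended to row 1. P = [[6]].
Insert 3: 3 bumps 6 from row 1; 6 starts row 2. P = [[3], [6]].
Insert 1: 1 bumps 3 from row 1; 3 bumps 6 from row 2; 6 starts row 3. P = [[1], [3], [6]].
Insert 7: appended to row 1. P = [[1, 7], [3], [6]].
Insert 4: 4 bumps 7 from row 1; 7 appends to row 2. P = [[1, 4], [3, 7], [6]].
Insert 5: appended to row 1. P = [[1, 4, 5], [3, 7], [6]].
Insert 2: 2 bumps 4 from row 1; 4 bumps 7 from row 2; 7 appends to row 3. P = [[1, 2, 5], [3, 4], [6, 7]].

So P = [[1, 2, 5], [3, 4], [6, 7]].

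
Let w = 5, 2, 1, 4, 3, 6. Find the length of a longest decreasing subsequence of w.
3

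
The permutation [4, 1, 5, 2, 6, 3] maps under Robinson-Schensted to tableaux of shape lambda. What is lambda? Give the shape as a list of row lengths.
Row-insert each entry into an empty tableau.

After inserting 4: P = [[4]].
After inserting 1: P = [[1], [4]].
After inserting 5: P = [[1, 5], [4]].
After inserting 2: P = [[1, 2], [4, 5]].
After inserting 6: P = [[1, 2, 6], [4, 5]].
After inserting 3: P = [[1, 2, 3], [4, 5, 6]].

The final insertion tableau P = [[1, 2, 3], [4, 5, 6]] has shape [3, 3].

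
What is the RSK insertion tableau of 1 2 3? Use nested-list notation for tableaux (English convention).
After inserting 1: P = [[1]].
After inserting 2: P = [[1, 2]].
After inserting 3: P = [[1, 2, 3]].

So P = [[1, 2, 3]].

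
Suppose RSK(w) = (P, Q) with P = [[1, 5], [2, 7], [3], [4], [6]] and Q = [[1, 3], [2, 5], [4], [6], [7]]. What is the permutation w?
Reverse RSK: for i = n, n-1, ..., 1, locate i in Q, remove the corresponding corner cell from P, and reverse-bump its entry up through P; the value ejected from row 1 is w(i).

So w = 6 4 7 3 5 2 1.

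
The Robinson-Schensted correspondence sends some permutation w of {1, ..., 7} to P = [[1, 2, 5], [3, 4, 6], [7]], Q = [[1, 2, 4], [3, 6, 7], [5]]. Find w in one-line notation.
Reverse the RSK construction: for i from n down to 1, find the cell of Q containing i, remove the entry at that cell from P, and reverse-bump it up through P; the value ejected from row 1 is w(i).

Step i=7: Q has 7 at row 2, column 3; remove 6 from row 2 of P and reverse-bump: 6 enters row 1 and ejects 5. So w(7) = 5. P is now [[1, 2, 6], [3, 4], [7]].
Step i=6: Q has 6 at row 2, column 2; remove 4 from row 2 of P and reverse-bump: 4 enters row 1 and ejects 2. So w(6) = 2. P is now [[1, 4, 6], [3], [7]].
Step i=5: Q has 5 at row 3, column 1; remove 7 from row 3 of P and reverse-bump: 7 enters row 2 and ejects 3; 3 enters row 1 and ejects 1. So w(5) = 1. P is now [[3, 4, 6], [7]].
Step i=4: Q has 4 at row 1, column 3; remove that cell from P, ejecting 6. So w(4) = 6. P is now [[3, 4], [7]].
Step i=3: Q has 3 at row 2, column 1; remove 7 from row 2 of P and reverse-bump: 7 enters row 1 and ejects 4. So w(3) = 4. P is now [[3, 7]].
Step i=2: Q has 2 at row 1, column 2; remove that cell from P, ejecting 7. So w(2) = 7. P is now [[3]].
Step i=1: Q has 1 at row 1, column 1; remove that cell from P, ejecting 3. So w(1) = 3. P is now [].

So w = 3 7 4 6 1 2 5.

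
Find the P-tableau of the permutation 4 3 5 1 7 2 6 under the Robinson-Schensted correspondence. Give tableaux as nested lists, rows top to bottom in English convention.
Insert 4: appended to row 1. P = [[4]].
Insert 3: 3 bumps 4 from row 1; 4 starts row 2. P = [[3], [4]].
Insert 5: appended to row 1. P = [[3, 5], [4]].
Insert 1: 1 bumps 3 from row 1; 3 bumps 4 from row 2; 4 starts row 3. P = [[1, 5], [3], [4]].
Insert 7: appended to row 1. P = [[1, 5, 7], [3], [4]].
Insert 2: 2 bumps 5 from row 1; 5 appends to row 2. P = [[1, 2, 7], [3, 5], [4]].
Insert 6: 6 bumps 7 from row 1; 7 appends to row 2. P = [[1, 2, 6], [3, 5, 7], [4]].

So P = [[1, 2, 6], [3, 5, 7], [4]].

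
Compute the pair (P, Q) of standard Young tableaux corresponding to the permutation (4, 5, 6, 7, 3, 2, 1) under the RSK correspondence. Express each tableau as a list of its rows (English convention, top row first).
P = [[1, 5, 6, 7], [2], [3], [4]], Q = [[1, 2, 3, 4], [5], [6], [7]]

Insert each entry of the permutation into P by Schensted row insertion, recording in Q the position of each new cell.

Insert 4: appended to row 1. P = [[4]].
Insert 5: appended to row 1. P = [[4, 5]].
Insert 6: appended to row 1. P = [[4, 5, 6]].
Insert 7: appended to row 1. P = [[4, 5, 6, 7]].
Insert 3: 3 bumps 4 from row 1; 4 starts row 2. P = [[3, 5, 6, 7], [4]].
Insert 2: 2 bumps 3 from row 1; 3 bumps 4 from row 2; 4 starts row 3. P = [[2, 5, 6, 7], [3], [4]].
Insert 1: 1 bumps 2 from row 1; 2 bumps 3 from row 2; 3 bumps 4 from row 3; 4 starts row 4. P = [[1, 5, 6, 7], [2], [3], [4]].

So P = [[1, 5, 6, 7], [2], [3], [4]], Q = [[1, 2, 3, 4], [5], [6], [7]].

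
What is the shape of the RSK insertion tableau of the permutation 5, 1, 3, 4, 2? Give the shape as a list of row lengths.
Row-insert each entry into an empty tableau.

After inserting 5: P = [[5]].
After inserting 1: P = [[1], [5]].
After inserting 3: P = [[1, 3], [5]].
After inserting 4: P = [[1, 3, 4], [5]].
After inserting 2: P = [[1, 2, 4], [3], [5]].

The final insertion tableau P = [[1, 2, 4], [3], [5]] has shape [3, 1, 1].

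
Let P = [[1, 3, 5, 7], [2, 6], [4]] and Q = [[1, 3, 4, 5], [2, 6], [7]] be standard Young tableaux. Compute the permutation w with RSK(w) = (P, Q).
4 2 3 6 7 5 1

Reverse the RSK construction: for i from n down to 1, find the cell of Q containing i, remove the entry at that cell from P, and reverse-bump it up through P; the value ejected from row 1 is w(i).

Step i=7: Q has 7 at row 3, column 1; remove 4 from row 3 of P and reverse-bump: 4 enters row 2 and ejects 2; 2 enters row 1 and ejects 1. So w(7) = 1. P is now [[2, 3, 5, 7], [4, 6]].
Step i=6: Q has 6 at row 2, column 2; remove 6 from row 2 of P and reverse-bump: 6 enters row 1 and ejects 5. So w(6) = 5. P is now [[2, 3, 6, 7], [4]].
Step i=5: Q has 5 at row 1, column 4; remove that cell from P, ejecting 7. So w(5) = 7. P is now [[2, 3, 6], [4]].
Step i=4: Q has 4 at row 1, column 3; remove that cell from P, ejecting 6. So w(4) = 6. P is now [[2, 3], [4]].
Step i=3: Q has 3 at row 1, column 2; remove that cell from P, ejecting 3. So w(3) = 3. P is now [[2], [4]].
Step i=2: Q has 2 at row 2, column 1; remove 4 from row 2 of P and reverse-bump: 4 enters row 1 and ejects 2. So w(2) = 2. P is now [[4]].
Step i=1: Q has 1 at row 1, column 1; remove that cell from P, ejecting 4. So w(1) = 4. P is now [].

So w = 4 2 3 6 7 5 1.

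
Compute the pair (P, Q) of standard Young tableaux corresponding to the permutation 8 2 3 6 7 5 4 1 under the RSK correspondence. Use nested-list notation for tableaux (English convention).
Insert each entry of the permutation into P by Schensted row insertion, recording in Q the position of each new cell.

Insert 8: appended to row 1. P = [[8]].
Insert 2: 2 bumps 8 from row 1; 8 starts row 2. P = [[2], [8]].
Insert 3: appended to row 1. P = [[2, 3], [8]].
Insert 6: appended to row 1. P = [[2, 3, 6], [8]].
Insert 7: appended to row 1. P = [[2, 3, 6, 7], [8]].
Insert 5: 5 bumps 6 from row 1; 6 bumps 8 from row 2; 8 starts row 3. P = [[2, 3, 5, 7], [6], [8]].
Insert 4: 4 bumps 5 from row 1; 5 bumps 6 from row 2; 6 bumps 8 from row 3; 8 starts row 4. P = [[2, 3, 4, 7], [5], [6], [8]].
Insert 1: 1 bumps 2 from row 1; 2 bumps 5 from row 2; 5 bumps 6 from row 3; 6 bumps 8 from row 4; 8 starts row 5. P = [[1, 3, 4, 7], [2], [5], [6], [8]].

So P = [[1, 3, 4, 7], [2], [5], [6], [8]], Q = [[1, 3, 4, 5], [2], [6], [7], [8]].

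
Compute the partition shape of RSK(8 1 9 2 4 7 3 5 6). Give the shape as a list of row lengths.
Row-insert each entry into an empty tableau.

After inserting 8: P = [[8]].
After inserting 1: P = [[1], [8]].
After inserting 9: P = [[1, 9], [8]].
After inserting 2: P = [[1, 2], [8, 9]].
After inserting 4: P = [[1, 2, 4], [8, 9]].
After inserting 7: P = [[1, 2, 4, 7], [8, 9]].
After inserting 3: P = [[1, 2, 3, 7], [4, 9], [8]].
After inserting 5: P = [[1, 2, 3, 5], [4, 7], [8, 9]].
After inserting 6: P = [[1, 2, 3, 5, 6], [4, 7], [8, 9]].

The final insertion tableau P = [[1, 2, 3, 5, 6], [4, 7], [8, 9]] has shape [5, 2, 2].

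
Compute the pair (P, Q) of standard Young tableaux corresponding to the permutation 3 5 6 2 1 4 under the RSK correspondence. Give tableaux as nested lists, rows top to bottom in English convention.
Insert each entry of the permutation into P by Schensted row insertion, recording in Q the position of each new cell.

Insert 3: appended to row 1. P = [[3]].
Insert 5: appended to row 1. P = [[3, 5]].
Insert 6: appended to row 1. P = [[3, 5, 6]].
Insert 2: 2 bumps 3 from row 1; 3 starts row 2. P = [[2, 5, 6], [3]].
Insert 1: 1 bumps 2 from row 1; 2 bumps 3 from row 2; 3 starts row 3. P = [[1, 5, 6], [2], [3]].
Insert 4: 4 bumps 5 from row 1; 5 appends to row 2. P = [[1, 4, 6], [2, 5], [3]].

So P = [[1, 4, 6], [2, 5], [3]], Q = [[1, 2, 3], [4, 6], [5]].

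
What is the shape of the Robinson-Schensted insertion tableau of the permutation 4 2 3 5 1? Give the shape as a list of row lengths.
Row-insert each entry into an empty tableau.

After inserting 4: P = [[4]].
After inserting 2: P = [[2], [4]].
After inserting 3: P = [[2, 3], [4]].
After inserting 5: P = [[2, 3, 5], [4]].
After inserting 1: P = [[1, 3, 5], [2], [4]].

The final insertion tableau P = [[1, 3, 5], [2], [4]] has shape [3, 1, 1].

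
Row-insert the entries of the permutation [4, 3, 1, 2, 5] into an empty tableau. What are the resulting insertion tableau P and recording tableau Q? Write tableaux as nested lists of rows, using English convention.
P = [[1, 2, 5], [3], [4]], Q = [[1, 4, 5], [2], [3]]

Insert each entry of the permutation into P by Schensted row insertion, recording in Q the position of each new cell.

Insert 4: appended to row 1. P = [[4]], Q = [[1]].
Insert 3: 3 bumps 4 from row 1; 4 starts row 2. P = [[3], [4]], Q = [[1], [2]].
Insert 1: 1 bumps 3 from row 1; 3 bumps 4 from row 2; 4 starts row 3. P = [[1], [3], [4]], Q = [[1], [2], [3]].
Insert 2: appended to row 1. P = [[1, 2], [3], [4]], Q = [[1, 4], [2], [3]].
Insert 5: appended to row 1. P = [[1, 2, 5], [3], [4]], Q = [[1, 4, 5], [2], [3]].

So P = [[1, 2, 5], [3], [4]], Q = [[1, 4, 5], [2], [3]].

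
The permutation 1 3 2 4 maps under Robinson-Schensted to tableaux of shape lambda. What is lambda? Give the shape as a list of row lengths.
Row-insert each entry into an empty tableau.

After inserting 1: P = [[1]].
After inserting 3: P = [[1, 3]].
After inserting 2: P = [[1, 2], [3]].
After inserting 4: P = [[1, 2, 4], [3]].

The final insertion tableau P = [[1, 2, 4], [3]] has shape [3, 1].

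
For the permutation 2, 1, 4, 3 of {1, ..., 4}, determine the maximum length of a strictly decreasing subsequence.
2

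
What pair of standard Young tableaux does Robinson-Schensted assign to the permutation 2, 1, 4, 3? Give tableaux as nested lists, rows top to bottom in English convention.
P = [[1, 3], [2, 4]], Q = [[1, 3], [2, 4]]

Insert each entry of the permutation into P by Schensted row insertion, recording in Q the position of each new cell.

Insert 2: appended to row 1. P = [[2]], Q = [[1]].
Insert 1: 1 bumps 2 from row 1; 2 starts row 2. P = [[1], [2]], Q = [[1], [2]].
Insert 4: appended to row 1. P = [[1, 4], [2]], Q = [[1, 3], [2]].
Insert 3: 3 bumps 4 from row 1; 4 appends to row 2. P = [[1, 3], [2, 4]], Q = [[1, 3], [2, 4]].

So P = [[1, 3], [2, 4]], Q = [[1, 3], [2, 4]].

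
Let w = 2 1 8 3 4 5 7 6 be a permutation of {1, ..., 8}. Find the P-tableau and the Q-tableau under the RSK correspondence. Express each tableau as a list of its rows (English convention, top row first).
Insert each entry of the permutation into P by Schensted row insertion, recording in Q the position of each new cell.

After inserting 2: P = [[2]].
After inserting 1: P = [[1], [2]].
After inserting 8: P = [[1, 8], [2]].
After inserting 3: P = [[1, 3], [2, 8]].
After inserting 4: P = [[1, 3, 4], [2, 8]].
After inserting 5: P = [[1, 3, 4, 5], [2, 8]].
After inserting 7: P = [[1, 3, 4, 5, 7], [2, 8]].
After inserting 6: P = [[1, 3, 4, 5, 6], [2, 7], [8]].

So P = [[1, 3, 4, 5, 6], [2, 7], [8]], Q = [[1, 3, 5, 6, 7], [2, 4], [8]].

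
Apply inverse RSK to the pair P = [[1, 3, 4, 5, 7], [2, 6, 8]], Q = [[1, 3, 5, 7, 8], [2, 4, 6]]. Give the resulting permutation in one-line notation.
Reverse RSK: for i = n, n-1, ..., 1, locate i in Q, remove the corresponding corner cell from P, and reverse-bump its entry up through P; the value ejected from row 1 is w(i).

So w = 2 1 6 3 8 4 5 7.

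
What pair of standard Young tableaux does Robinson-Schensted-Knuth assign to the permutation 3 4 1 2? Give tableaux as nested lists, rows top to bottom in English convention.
Insert each entry of the permutation into P by Schensted row insertion, recording in Q the position of each new cell.

Insert 3: appended to row 1. P = [[3]].
Insert 4: appended to row 1. P = [[3, 4]].
Insert 1: 1 bumps 3 from row 1; 3 starts row 2. P = [[1, 4], [3]].
Insert 2: 2 bumps 4 from row 1; 4 appends to row 2. P = [[1, 2], [3, 4]].

So P = [[1, 2], [3, 4]], Q = [[1, 2], [3, 4]].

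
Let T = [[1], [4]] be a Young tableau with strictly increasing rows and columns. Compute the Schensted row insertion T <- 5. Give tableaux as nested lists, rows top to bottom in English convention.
5 is larger than every entry of row 1, so it is appended to row 1. The new tableau is [[1, 5], [4]].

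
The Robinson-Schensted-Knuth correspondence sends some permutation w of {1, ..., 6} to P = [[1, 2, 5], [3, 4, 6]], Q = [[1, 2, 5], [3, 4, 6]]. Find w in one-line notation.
Reverse RSK: for i = n, n-1, ..., 1, locate i in Q, remove the corresponding corner cell from P, and reverse-bump its entry up through P; the value ejected from row 1 is w(i).

So w = 3 4 1 2 6 5.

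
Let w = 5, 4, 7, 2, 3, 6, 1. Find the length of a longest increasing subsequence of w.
3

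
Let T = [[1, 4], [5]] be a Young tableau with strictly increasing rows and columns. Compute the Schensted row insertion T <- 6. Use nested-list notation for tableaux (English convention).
[[1, 4, 6], [5]]

6 is larger than every entry of row 1, so it is appended to row 1. The new tableau is [[1, 4, 6], [5]].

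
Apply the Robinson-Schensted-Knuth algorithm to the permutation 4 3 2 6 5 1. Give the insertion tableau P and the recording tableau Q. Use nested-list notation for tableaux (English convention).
P = [[1, 5], [2, 6], [3], [4]], Q = [[1, 4], [2, 5], [3], [6]]

Insert each entry of the permutation into P by Schensted row insertion, recording in Q the position of each new cell.

Insert 4: appended to row 1. P = [[4]].
Insert 3: 3 bumps 4 from row 1; 4 starts row 2. P = [[3], [4]].
Insert 2: 2 bumps 3 from row 1; 3 bumps 4 from row 2; 4 starts row 3. P = [[2], [3], [4]].
Insert 6: appended to row 1. P = [[2, 6], [3], [4]].
Insert 5: 5 bumps 6 from row 1; 6 appends to row 2. P = [[2, 5], [3, 6], [4]].
Insert 1: 1 bumps 2 from row 1; 2 bumps 3 from row 2; 3 bumps 4 from row 3; 4 starts row 4. P = [[1, 5], [2, 6], [3], [4]].

So P = [[1, 5], [2, 6], [3], [4]], Q = [[1, 4], [2, 5], [3], [6]].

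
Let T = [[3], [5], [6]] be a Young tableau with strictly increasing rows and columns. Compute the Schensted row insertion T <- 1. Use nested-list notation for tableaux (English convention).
[[1], [3], [5], [6]]

In row 1, 1 replaces 3 (the leftmost entry greater than 1); 3 is bumped to row 2. In row 2, 3 replaces 5 (the leftmost entry greater than 3); 5 is bumped to row 3. In row 3, 5 replaces 6 (the leftmost entry greater than 5); 6 is bumped to row 4. 6 starts a new row 4. The new tableau is [[1], [3], [5], [6]].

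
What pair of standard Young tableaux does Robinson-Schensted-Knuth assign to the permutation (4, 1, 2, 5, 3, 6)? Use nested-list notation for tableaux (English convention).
Insert each entry of the permutation into P by Schensted row insertion, recording in Q the position of each new cell.

Insert 4: appended to row 1. P = [[4]], Q = [[1]].
Insert 1: 1 bumps 4 from row 1; 4 starts row 2. P = [[1], [4]], Q = [[1], [2]].
Insert 2: appended to row 1. P = [[1, 2], [4]], Q = [[1, 3], [2]].
Insert 5: appended to row 1. P = [[1, 2, 5], [4]], Q = [[1, 3, 4], [2]].
Insert 3: 3 bumps 5 from row 1; 5 appends to row 2. P = [[1, 2, 3], [4, 5]], Q = [[1, 3, 4], [2, 5]].
Insert 6: appended to row 1. P = [[1, 2, 3, 6], [4, 5]], Q = [[1, 3, 4, 6], [2, 5]].

So P = [[1, 2, 3, 6], [4, 5]], Q = [[1, 3, 4, 6], [2, 5]].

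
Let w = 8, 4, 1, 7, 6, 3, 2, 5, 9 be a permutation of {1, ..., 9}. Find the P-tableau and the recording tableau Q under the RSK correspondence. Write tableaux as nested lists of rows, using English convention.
Insert each entry of the permutation into P by Schensted row insertion, recording in Q the position of each new cell.

Insert 8: appended to row 1. P = [[8]], Q = [[1]].
Insert 4: 4 bumps 8 from row 1; 8 starts row 2. P = [[4], [8]], Q = [[1], [2]].
Insert 1: 1 bumps 4 from row 1; 4 bumps 8 from row 2; 8 starts row 3. P = [[1], [4], [8]], Q = [[1], [2], [3]].
Insert 7: appended to row 1. P = [[1, 7], [4], [8]], Q = [[1, 4], [2], [3]].
Insert 6: 6 bumps 7 from row 1; 7 appends to row 2. P = [[1, 6], [4, 7], [8]], Q = [[1, 4], [2, 5], [3]].
Insert 3: 3 bumps 6 from row 1; 6 bumps 7 from row 2; 7 bumps 8 from row 3; 8 starts row 4. P = [[1, 3], [4, 6], [7], [8]], Q = [[1, 4], [2, 5], [3], [6]].
Insert 2: 2 bumps 3 from row 1; 3 bumps 4 from row 2; 4 bumps 7 from row 3; 7 bumps 8 from row 4; 8 starts row 5. P = [[1, 2], [3, 6], [4], [7], [8]], Q = [[1, 4], [2, 5], [3], [6], [7]].
Insert 5: appended to row 1. P = [[1, 2, 5], [3, 6], [4], [7], [8]], Q = [[1, 4, 8], [2, 5], [3], [6], [7]].
Insert 9: appended to row 1. P = [[1, 2, 5, 9], [3, 6], [4], [7], [8]], Q = [[1, 4, 8, 9], [2, 5], [3], [6], [7]].

So P = [[1, 2, 5, 9], [3, 6], [4], [7], [8]], Q = [[1, 4, 8, 9], [2, 5], [3], [6], [7]].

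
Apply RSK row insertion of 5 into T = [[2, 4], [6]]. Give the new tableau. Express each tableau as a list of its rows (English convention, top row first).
[[2, 4, 5], [6]]

5 is larger than every entry of row 1, so it is appended to row 1. The new tableau is [[2, 4, 5], [6]].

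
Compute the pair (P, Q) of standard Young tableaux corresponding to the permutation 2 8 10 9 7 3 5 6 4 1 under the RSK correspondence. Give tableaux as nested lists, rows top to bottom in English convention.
Insert each entry of the permutation into P by Schensted row insertion, recording in Q the position of each new cell.

After inserting 2: P = [[2]].
After inserting 8: P = [[2, 8]].
After inserting 10: P = [[2, 8, 10]].
After inserting 9: P = [[2, 8, 9], [10]].
After inserting 7: P = [[2, 7, 9], [8], [10]].
After inserting 3: P = [[2, 3, 9], [7], [8], [10]].
After inserting 5: P = [[2, 3, 5], [7, 9], [8], [10]].
After inserting 6: P = [[2, 3, 5, 6], [7, 9], [8], [10]].
After inserting 4: P = [[2, 3, 4, 6], [5, 9], [7], [8], [10]].
After inserting 1: P = [[1, 3, 4, 6], [2, 9], [5], [7], [8], [10]].

So P = [[1, 3, 4, 6], [2, 9], [5], [7], [8], [10]], Q = [[1, 2, 3, 8], [4, 7], [5], [6], [9], [10]].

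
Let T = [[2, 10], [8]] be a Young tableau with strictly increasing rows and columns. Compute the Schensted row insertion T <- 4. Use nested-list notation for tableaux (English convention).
In row 1, 4 replaces 10 (the leftmost entry greater than 4); 10 is bumped to row 2. 10 is appended to row 2. The new tableau is [[2, 4], [8, 10]].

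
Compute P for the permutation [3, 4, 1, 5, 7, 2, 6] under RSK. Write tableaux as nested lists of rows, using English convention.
Insert 3: appended to row 1. P = [[3]].
Insert 4: appended to row 1. P = [[3, 4]].
Insert 1: 1 bumps 3 from row 1; 3 starts row 2. P = [[1, 4], [3]].
Insert 5: appended to row 1. P = [[1, 4, 5], [3]].
Insert 7: appended to row 1. P = [[1, 4, 5, 7], [3]].
Insert 2: 2 bumps 4 from row 1; 4 appends to row 2. P = [[1, 2, 5, 7], [3, 4]].
Insert 6: 6 bumps 7 from row 1; 7 appends to row 2. P = [[1, 2, 5, 6], [3, 4, 7]].

So P = [[1, 2, 5, 6], [3, 4, 7]].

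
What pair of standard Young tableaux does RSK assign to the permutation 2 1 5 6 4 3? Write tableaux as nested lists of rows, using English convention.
P = [[1, 3, 6], [2, 4], [5]], Q = [[1, 3, 4], [2, 5], [6]]

Insert each entry of the permutation into P by Schensted row insertion, recording in Q the position of each new cell.

Insert 2: appended to row 1. P = [[2]].
Insert 1: 1 bumps 2 from row 1; 2 starts row 2. P = [[1], [2]].
Insert 5: appended to row 1. P = [[1, 5], [2]].
Insert 6: appended to row 1. P = [[1, 5, 6], [2]].
Insert 4: 4 bumps 5 from row 1; 5 appends to row 2. P = [[1, 4, 6], [2, 5]].
Insert 3: 3 bumps 4 from row 1; 4 bumps 5 from row 2; 5 starts row 3. P = [[1, 3, 6], [2, 4], [5]].

So P = [[1, 3, 6], [2, 4], [5]], Q = [[1, 3, 4], [2, 5], [6]].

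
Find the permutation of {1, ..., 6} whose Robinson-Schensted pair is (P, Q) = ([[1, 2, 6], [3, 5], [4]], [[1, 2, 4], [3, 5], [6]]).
4 5 1 6 3 2

Reverse the RSK construction: for i from n down to 1, find the cell of Q containing i, remove the entry at that cell from P, and reverse-bump it up through P; the value ejected from row 1 is w(i).

Step i=6: Q has 6 at row 3, column 1; remove 4 from row 3 of P and reverse-bump: 4 enters row 2 and ejects 3; 3 enters row 1 and ejects 2. So w(6) = 2. P is now [[1, 3, 6], [4, 5]].
Step i=5: Q has 5 at row 2, column 2; remove 5 from row 2 of P and reverse-bump: 5 enters row 1 and ejects 3. So w(5) = 3. P is now [[1, 5, 6], [4]].
Step i=4: Q has 4 at row 1, column 3; remove that cell from P, ejecting 6. So w(4) = 6. P is now [[1, 5], [4]].
Step i=3: Q has 3 at row 2, column 1; remove 4 from row 2 of P and reverse-bump: 4 enters row 1 and ejects 1. So w(3) = 1. P is now [[4, 5]].
Step i=2: Q has 2 at row 1, column 2; remove that cell from P, ejecting 5. So w(2) = 5. P is now [[4]].
Step i=1: Q has 1 at row 1, column 1; remove that cell from P, ejecting 4. So w(1) = 4. P is now [].

So w = 4 5 1 6 3 2.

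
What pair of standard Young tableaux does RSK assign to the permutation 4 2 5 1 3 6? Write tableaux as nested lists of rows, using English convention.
Insert each entry of the permutation into P by Schensted row insertion, recording in Q the position of each new cell.

After inserting 4: P = [[4]].
After inserting 2: P = [[2], [4]].
After inserting 5: P = [[2, 5], [4]].
After inserting 1: P = [[1, 5], [2], [4]].
After inserting 3: P = [[1, 3], [2, 5], [4]].
After inserting 6: P = [[1, 3, 6], [2, 5], [4]].

So P = [[1, 3, 6], [2, 5], [4]], Q = [[1, 3, 6], [2, 5], [4]].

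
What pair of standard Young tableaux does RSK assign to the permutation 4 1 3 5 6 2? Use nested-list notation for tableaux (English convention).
P = [[1, 2, 5, 6], [3], [4]], Q = [[1, 3, 4, 5], [2], [6]]

Insert each entry of the permutation into P by Schensted row insertion, recording in Q the position of each new cell.

Insert 4: appended to row 1. P = [[4]], Q = [[1]].
Insert 1: 1 bumps 4 from row 1; 4 starts row 2. P = [[1], [4]], Q = [[1], [2]].
Insert 3: appended to row 1. P = [[1, 3], [4]], Q = [[1, 3], [2]].
Insert 5: appended to row 1. P = [[1, 3, 5], [4]], Q = [[1, 3, 4], [2]].
Insert 6: appended to row 1. P = [[1, 3, 5, 6], [4]], Q = [[1, 3, 4, 5], [2]].
Insert 2: 2 bumps 3 from row 1; 3 bumps 4 from row 2; 4 starts row 3. P = [[1, 2, 5, 6], [3], [4]], Q = [[1, 3, 4, 5], [2], [6]].

So P = [[1, 2, 5, 6], [3], [4]], Q = [[1, 3, 4, 5], [2], [6]].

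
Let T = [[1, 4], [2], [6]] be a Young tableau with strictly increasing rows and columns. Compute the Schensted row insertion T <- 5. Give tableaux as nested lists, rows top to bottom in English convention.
[[1, 4, 5], [2], [6]]

5 is larger than every entry of row 1, so it is appended to row 1. The new tableau is [[1, 4, 5], [2], [6]].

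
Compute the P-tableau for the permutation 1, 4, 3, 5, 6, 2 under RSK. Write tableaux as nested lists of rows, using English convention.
After inserting 1: P = [[1]].
After inserting 4: P = [[1, 4]].
After inserting 3: P = [[1, 3], [4]].
After inserting 5: P = [[1, 3, 5], [4]].
After inserting 6: P = [[1, 3, 5, 6], [4]].
After inserting 2: P = [[1, 2, 5, 6], [3], [4]].

So P = [[1, 2, 5, 6], [3], [4]].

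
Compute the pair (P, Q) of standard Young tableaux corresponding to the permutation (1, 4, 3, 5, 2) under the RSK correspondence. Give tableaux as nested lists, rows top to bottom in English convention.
P = [[1, 2, 5], [3], [4]], Q = [[1, 2, 4], [3], [5]]

Insert each entry of the permutation into P by Schensted row insertion, recording in Q the position of each new cell.

After inserting 1: P = [[1]].
After inserting 4: P = [[1, 4]].
After inserting 3: P = [[1, 3], [4]].
After inserting 5: P = [[1, 3, 5], [4]].
After inserting 2: P = [[1, 2, 5], [3], [4]].

So P = [[1, 2, 5], [3], [4]], Q = [[1, 2, 4], [3], [5]].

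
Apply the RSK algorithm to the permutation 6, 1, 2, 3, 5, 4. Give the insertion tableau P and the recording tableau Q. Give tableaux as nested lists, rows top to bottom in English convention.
P = [[1, 2, 3, 4], [5], [6]], Q = [[1, 3, 4, 5], [2], [6]]

Insert each entry of the permutation into P by Schensted row insertion, recording in Q the position of each new cell.

After inserting 6: P = [[6]].
After inserting 1: P = [[1], [6]].
After inserting 2: P = [[1, 2], [6]].
After inserting 3: P = [[1, 2, 3], [6]].
After inserting 5: P = [[1, 2, 3, 5], [6]].
After inserting 4: P = [[1, 2, 3, 4], [5], [6]].

So P = [[1, 2, 3, 4], [5], [6]], Q = [[1, 3, 4, 5], [2], [6]].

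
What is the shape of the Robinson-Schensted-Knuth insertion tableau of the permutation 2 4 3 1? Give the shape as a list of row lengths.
[2, 1, 1]

Row-insert each entry into an empty tableau.

After inserting 2: P = [[2]].
After inserting 4: P = [[2, 4]].
After inserting 3: P = [[2, 3], [4]].
After inserting 1: P = [[1, 3], [2], [4]].

The final insertion tableau P = [[1, 3], [2], [4]] has shape [2, 1, 1].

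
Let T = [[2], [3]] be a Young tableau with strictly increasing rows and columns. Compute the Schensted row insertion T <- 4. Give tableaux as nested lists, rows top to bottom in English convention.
[[2, 4], [3]]

4 is larger than every entry of row 1, so it is appended to row 1. The new tableau is [[2, 4], [3]].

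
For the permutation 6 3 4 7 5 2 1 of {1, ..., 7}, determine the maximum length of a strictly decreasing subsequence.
4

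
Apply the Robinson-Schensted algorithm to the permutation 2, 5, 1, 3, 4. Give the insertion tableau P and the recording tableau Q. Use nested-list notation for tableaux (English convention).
Insert each entry of the permutation into P by Schensted row insertion, recording in Q the position of each new cell.

Insert 2: appended to row 1. P = [[2]].
Insert 5: appended to row 1. P = [[2, 5]].
Insert 1: 1 bumps 2 from row 1; 2 starts row 2. P = [[1, 5], [2]].
Insert 3: 3 bumps 5 from row 1; 5 appends to row 2. P = [[1, 3], [2, 5]].
Insert 4: appended to row 1. P = [[1, 3, 4], [2, 5]].

So P = [[1, 3, 4], [2, 5]], Q = [[1, 2, 5], [3, 4]].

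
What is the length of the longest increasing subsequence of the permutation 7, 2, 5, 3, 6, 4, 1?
3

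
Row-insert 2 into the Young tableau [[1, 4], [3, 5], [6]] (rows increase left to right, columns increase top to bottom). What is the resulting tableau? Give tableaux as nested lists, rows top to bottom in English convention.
[[1, 2], [3, 4], [5], [6]]

In row 1, 2 replaces 4 (the leftmost entry greater than 2); 4 is bumped to row 2. In row 2, 4 replaces 5 (the leftmost entry greater than 4); 5 is bumped to row 3. In row 3, 5 replaces 6 (the leftmost entry greater than 5); 6 is bumped to row 4. 6 starts a new row 4. The new tableau is [[1, 2], [3, 4], [5], [6]].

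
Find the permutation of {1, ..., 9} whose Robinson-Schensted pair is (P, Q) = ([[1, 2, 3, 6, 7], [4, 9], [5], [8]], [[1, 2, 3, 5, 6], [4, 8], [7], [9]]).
Reverse RSK: for i = n, n-1, ..., 1, locate i in Q, remove the corresponding corner cell from P, and reverse-bump its entry up through P; the value ejected from row 1 is w(i).

So w = 1 2 8 5 6 9 4 7 3.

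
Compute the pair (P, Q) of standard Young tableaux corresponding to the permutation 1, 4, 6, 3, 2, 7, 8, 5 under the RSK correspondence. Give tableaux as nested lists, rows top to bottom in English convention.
Insert each entry of the permutation into P by Schensted row insertion, recording in Q the position of each new cell.

After inserting 1: P = [[1]].
After inserting 4: P = [[1, 4]].
After inserting 6: P = [[1, 4, 6]].
After inserting 3: P = [[1, 3, 6], [4]].
After inserting 2: P = [[1, 2, 6], [3], [4]].
After inserting 7: P = [[1, 2, 6, 7], [3], [4]].
After inserting 8: P = [[1, 2, 6, 7, 8], [3], [4]].
After inserting 5: P = [[1, 2, 5, 7, 8], [3, 6], [4]].

So P = [[1, 2, 5, 7, 8], [3, 6], [4]], Q = [[1, 2, 3, 6, 7], [4, 8], [5]].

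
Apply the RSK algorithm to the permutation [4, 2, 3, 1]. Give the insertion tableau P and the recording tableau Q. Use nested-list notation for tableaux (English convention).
P = [[1, 3], [2], [4]], Q = [[1, 3], [2], [4]]

Insert each entry of the permutation into P by Schensted row insertion, recording in Q the position of each new cell.

Insert 4: appended to row 1. P = [[4]].
Insert 2: 2 bumps 4 from row 1; 4 starts row 2. P = [[2], [4]].
Insert 3: appended to row 1. P = [[2, 3], [4]].
Insert 1: 1 bumps 2 from row 1; 2 bumps 4 from row 2; 4 starts row 3. P = [[1, 3], [2], [4]].

So P = [[1, 3], [2], [4]], Q = [[1, 3], [2], [4]].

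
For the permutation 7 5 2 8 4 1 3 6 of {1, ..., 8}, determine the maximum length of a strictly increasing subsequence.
3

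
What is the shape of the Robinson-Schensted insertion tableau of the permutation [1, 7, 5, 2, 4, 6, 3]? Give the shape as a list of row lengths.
Row-insert each entry into an empty tableau.

After inserting 1: P = [[1]].
After inserting 7: P = [[1, 7]].
After inserting 5: P = [[1, 5], [7]].
After inserting 2: P = [[1, 2], [5], [7]].
After inserting 4: P = [[1, 2, 4], [5], [7]].
After inserting 6: P = [[1, 2, 4, 6], [5], [7]].
After inserting 3: P = [[1, 2, 3, 6], [4], [5], [7]].

The final insertion tableau P = [[1, 2, 3, 6], [4], [5], [7]] has shape [4, 1, 1, 1].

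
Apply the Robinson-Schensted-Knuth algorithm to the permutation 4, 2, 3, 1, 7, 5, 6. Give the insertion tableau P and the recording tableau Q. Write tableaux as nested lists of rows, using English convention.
P = [[1, 3, 5, 6], [2, 7], [4]], Q = [[1, 3, 5, 7], [2, 6], [4]]

Insert each entry of the permutation into P by Schensted row insertion, recording in Q the position of each new cell.

Insert 4: appended to row 1. P = [[4]].
Insert 2: 2 bumps 4 from row 1; 4 starts row 2. P = [[2], [4]].
Insert 3: appended to row 1. P = [[2, 3], [4]].
Insert 1: 1 bumps 2 from row 1; 2 bumps 4 from row 2; 4 starts row 3. P = [[1, 3], [2], [4]].
Insert 7: appended to row 1. P = [[1, 3, 7], [2], [4]].
Insert 5: 5 bumps 7 from row 1; 7 appends to row 2. P = [[1, 3, 5], [2, 7], [4]].
Insert 6: appended to row 1. P = [[1, 3, 5, 6], [2, 7], [4]].

So P = [[1, 3, 5, 6], [2, 7], [4]], Q = [[1, 3, 5, 7], [2, 6], [4]].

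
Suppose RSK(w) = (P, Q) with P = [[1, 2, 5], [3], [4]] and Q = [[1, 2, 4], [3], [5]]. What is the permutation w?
1 4 3 5 2

Reverse the RSK construction: for i from n down to 1, find the cell of Q containing i, remove the entry at that cell from P, and reverse-bump it up through P; the value ejected from row 1 is w(i).

Step i=5: Q has 5 at row 3, column 1; remove 4 from row 3 of P and reverse-bump: 4 enters row 2 and ejects 3; 3 enters row 1 and ejects 2. So w(5) = 2. P is now [[1, 3, 5], [4]].
Step i=4: Q has 4 at row 1, column 3; remove that cell from P, ejecting 5. So w(4) = 5. P is now [[1, 3], [4]].
Step i=3: Q has 3 at row 2, column 1; remove 4 from row 2 of P and reverse-bump: 4 enters row 1 and ejects 3. So w(3) = 3. P is now [[1, 4]].
Step i=2: Q has 2 at row 1, column 2; remove that cell from P, ejecting 4. So w(2) = 4. P is now [[1]].
Step i=1: Q has 1 at row 1, column 1; remove that cell from P, ejecting 1. So w(1) = 1. P is now [].

So w = 1 4 3 5 2.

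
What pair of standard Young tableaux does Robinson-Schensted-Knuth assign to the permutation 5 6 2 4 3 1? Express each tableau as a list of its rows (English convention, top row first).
Insert each entry of the permutation into P by Schensted row insertion, recording in Q the position of each new cell.

Insert 5: appended to row 1. P = [[5]].
Insert 6: appended to row 1. P = [[5, 6]].
Insert 2: 2 bumps 5 from row 1; 5 starts row 2. P = [[2, 6], [5]].
Insert 4: 4 bumps 6 from row 1; 6 appends to row 2. P = [[2, 4], [5, 6]].
Insert 3: 3 bumps 4 from row 1; 4 bumps 5 from row 2; 5 starts row 3. P = [[2, 3], [4, 6], [5]].
Insert 1: 1 bumps 2 from row 1; 2 bumps 4 from row 2; 4 bumps 5 from row 3; 5 starts row 4. P = [[1, 3], [2, 6], [4], [5]].

So P = [[1, 3], [2, 6], [4], [5]], Q = [[1, 2], [3, 4], [5], [6]].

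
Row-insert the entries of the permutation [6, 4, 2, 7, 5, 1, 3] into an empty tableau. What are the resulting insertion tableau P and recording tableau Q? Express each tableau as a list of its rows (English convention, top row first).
P = [[1, 3], [2, 5], [4, 7], [6]], Q = [[1, 4], [2, 5], [3, 7], [6]]

Insert each entry of the permutation into P by Schensted row insertion, recording in Q the position of each new cell.

Insert 6: appended to row 1. P = [[6]], Q = [[1]].
Insert 4: 4 bumps 6 from row 1; 6 starts row 2. P = [[4], [6]], Q = [[1], [2]].
Insert 2: 2 bumps 4 from row 1; 4 bumps 6 from row 2; 6 starts row 3. P = [[2], [4], [6]], Q = [[1], [2], [3]].
Insert 7: appended to row 1. P = [[2, 7], [4], [6]], Q = [[1, 4], [2], [3]].
Insert 5: 5 bumps 7 from row 1; 7 appends to row 2. P = [[2, 5], [4, 7], [6]], Q = [[1, 4], [2, 5], [3]].
Insert 1: 1 bumps 2 from row 1; 2 bumps 4 from row 2; 4 bumps 6 from row 3; 6 starts row 4. P = [[1, 5], [2, 7], [4], [6]], Q = [[1, 4], [2, 5], [3], [6]].
Insert 3: 3 bumps 5 from row 1; 5 bumps 7 from row 2; 7 appends to row 3. P = [[1, 3], [2, 5], [4, 7], [6]], Q = [[1, 4], [2, 5], [3, 7], [6]].

So P = [[1, 3], [2, 5], [4, 7], [6]], Q = [[1, 4], [2, 5], [3, 7], [6]].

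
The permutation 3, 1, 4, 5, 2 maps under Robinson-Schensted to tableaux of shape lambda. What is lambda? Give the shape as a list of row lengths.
[3, 2]

Row-insert each entry into an empty tableau.

After inserting 3: P = [[3]].
After inserting 1: P = [[1], [3]].
After inserting 4: P = [[1, 4], [3]].
After inserting 5: P = [[1, 4, 5], [3]].
After inserting 2: P = [[1, 2, 5], [3, 4]].

The final insertion tableau P = [[1, 2, 5], [3, 4]] has shape [3, 2].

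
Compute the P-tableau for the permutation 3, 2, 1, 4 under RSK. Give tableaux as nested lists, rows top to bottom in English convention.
P = [[1, 4], [2], [3]]

Insert 3: appended to row 1. P = [[3]].
Insert 2: 2 bumps 3 from row 1; 3 starts row 2. P = [[2], [3]].
Insert 1: 1 bumps 2 from row 1; 2 bumps 3 from row 2; 3 starts row 3. P = [[1], [2], [3]].
Insert 4: appended to row 1. P = [[1, 4], [2], [3]].

So P = [[1, 4], [2], [3]].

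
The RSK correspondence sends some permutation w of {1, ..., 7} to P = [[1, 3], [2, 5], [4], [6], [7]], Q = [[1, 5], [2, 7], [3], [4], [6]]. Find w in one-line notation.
Reverse the RSK construction: for i from n down to 1, find the cell of Q containing i, remove the entry at that cell from P, and reverse-bump it up through P; the value ejected from row 1 is w(i).

Step i=7: Q has 7 at row 2, column 2; remove 5 from row 2 of P and reverse-bump: 5 enters row 1 and ejects 3. So w(7) = 3. P is now [[1, 5], [2], [4], [6], [7]].
Step i=6: Q has 6 at row 5, column 1; remove 7 from row 5 of P and reverse-bump: 7 enters row 4 and ejects 6; 6 enters row 3 and ejects 4; 4 enters row 2 and ejects 2; 2 enters row 1 and ejects 1. So w(6) = 1. P is now [[2, 5], [4], [6], [7]].
Step i=5: Q has 5 at row 1, column 2; remove that cell from P, ejecting 5. So w(5) = 5. P is now [[2], [4], [6], [7]].
Step i=4: Q has 4 at row 4, column 1; remove 7 from row 4 of P and reverse-bump: 7 enters row 3 and ejects 6; 6 enters row 2 and ejects 4; 4 enters row 1 and ejects 2. So w(4) = 2. P is now [[4], [6], [7]].
Step i=3: Q has 3 at row 3, column 1; remove 7 from row 3 of P and reverse-bump: 7 enters row 2 and ejects 6; 6 enters row 1 and ejects 4. So w(3) = 4. P is now [[6], [7]].
Step i=2: Q has 2 at row 2, column 1; remove 7 from row 2 of P and reverse-bump: 7 enters row 1 and ejects 6. So w(2) = 6. P is now [[7]].
Step i=1: Q has 1 at row 1, column 1; remove that cell from P, ejecting 7. So w(1) = 7. P is now [].

So w = 7 6 4 2 5 1 3.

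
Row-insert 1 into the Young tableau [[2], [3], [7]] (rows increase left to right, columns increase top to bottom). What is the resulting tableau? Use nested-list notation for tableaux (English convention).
[[1], [2], [3], [7]]

In row 1, 1 replaces 2 (the leftmost entry greater than 1); 2 is bumped to row 2. In row 2, 2 replaces 3 (the leftmost entry greater than 2); 3 is bumped to row 3. In row 3, 3 replaces 7 (the leftmost entry greater than 3); 7 is bumped to row 4. 7 starts a new row 4. The new tableau is [[1], [2], [3], [7]].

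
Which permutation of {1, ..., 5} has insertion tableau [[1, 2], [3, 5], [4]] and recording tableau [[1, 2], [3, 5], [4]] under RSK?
Reverse the RSK construction: for i from n down to 1, find the cell of Q containing i, remove the entry at that cell from P, and reverse-bump it up through P; the value ejected from row 1 is w(i).

Step i=5: Q has 5 at row 2, column 2; remove 5 from row 2 of P and reverse-bump: 5 enters row 1 and ejects 2. So w(5) = 2. P is now [[1, 5], [3], [4]].
Step i=4: Q has 4 at row 3, column 1; remove 4 from row 3 of P and reverse-bump: 4 enters row 2 and ejects 3; 3 enters row 1 and ejects 1. So w(4) = 1. P is now [[3, 5], [4]].
Step i=3: Q has 3 at row 2, column 1; remove 4 from row 2 of P and reverse-bump: 4 enters row 1 and ejects 3. So w(3) = 3. P is now [[4, 5]].
Step i=2: Q has 2 at row 1, column 2; remove that cell from P, ejecting 5. So w(2) = 5. P is now [[4]].
Step i=1: Q has 1 at row 1, column 1; remove that cell from P, ejecting 4. So w(1) = 4. P is now [].

So w = 4 5 3 1 2.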